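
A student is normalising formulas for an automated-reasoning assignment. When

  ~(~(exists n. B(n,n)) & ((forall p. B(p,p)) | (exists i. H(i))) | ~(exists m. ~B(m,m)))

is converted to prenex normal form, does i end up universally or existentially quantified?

Move each ¬ inward, flipping quantifiers it crosses:
  ((exists n. B(n,n)) | (exists p. ~B(p,p)) & (forall i. ~H(i))) & (exists m. ~B(m,m))
Extract every quantifier outward, since the variables are now distinct and don't occur free across branches:
  exists n. exists p. forall i. exists m. ((B(n,n) | ~B(p,p) & ~H(i)) & ~B(m,m))
The quantifier exists i sits under an odd number of negations, so it flips to forall i.

universal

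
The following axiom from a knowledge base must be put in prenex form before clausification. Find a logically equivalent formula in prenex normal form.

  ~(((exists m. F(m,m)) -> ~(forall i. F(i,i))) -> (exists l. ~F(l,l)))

forall m. exists i. forall l. ((~F(m,m) | ~F(i,i)) & F(l,l))

Rewrite implications/biconditionals: A → B as ¬A ∨ B.
  ~(~(~(exists m. F(m,m)) | ~(forall i. F(i,i))) | (exists l. ~F(l,l)))
Drive negations inward (¬∀x A ≡ ∃x ¬A, ¬∃x A ≡ ∀x ¬A, De Morgan for ∧/∨):
  ((forall m. ~F(m,m)) | (exists i. ~F(i,i))) & (forall l. F(l,l))
All bound variables are already distinct, so no renaming is needed.
Finally move all quantifiers to the prefix:
  forall m. exists i. forall l. ((~F(m,m) | ~F(i,i)) & F(l,l))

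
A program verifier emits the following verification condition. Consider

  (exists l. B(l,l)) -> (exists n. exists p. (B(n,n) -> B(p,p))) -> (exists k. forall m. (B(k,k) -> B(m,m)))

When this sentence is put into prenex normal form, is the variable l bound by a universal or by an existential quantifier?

universal

First replace A → B with ¬A ∨ B.
  ~(exists l. B(l,l)) | ~(exists n. exists p. (~B(n,n) | B(p,p))) | (exists k. forall m. (~B(k,k) | B(m,m)))
Drive negations inward (¬∀x A ≡ ∃x ¬A, ¬∃x A ≡ ∀x ¬A, De Morgan for ∧/∨):
  (forall l. ~B(l,l)) | (forall n. forall p. (B(n,n) & ~B(p,p))) | (exists k. forall m. (~B(k,k) | B(m,m)))
Pull the quantifiers to the front (each side's bound variable is not free in the other side):
  forall l. forall n. forall p. exists k. forall m. (~B(l,l) | B(n,n) & ~B(p,p) | ~B(k,k) | B(m,m))
The quantifier exists l sits under an odd number of negations (counting the antecedent side of each →), so it flips to forall l.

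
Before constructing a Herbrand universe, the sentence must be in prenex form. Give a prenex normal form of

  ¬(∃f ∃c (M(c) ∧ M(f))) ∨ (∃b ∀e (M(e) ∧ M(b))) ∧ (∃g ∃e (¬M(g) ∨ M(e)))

Drive negations inward (¬∀x A ≡ ∃x ¬A, ¬∃x A ≡ ∀x ¬A, De Morgan for ∧/∨):
  (∀f ∀c (¬M(c) ∨ ¬M(f))) ∨ (∃b ∀e (M(e) ∧ M(b))) ∧ (∃g ∃e (¬M(g) ∨ M(e)))
Give each quantifier a distinct variable: e↦a.
  (∀f ∀c (¬M(c) ∨ ¬M(f))) ∨ (∃b ∀e (M(e) ∧ M(b))) ∧ (∃g ∃a (¬M(g) ∨ M(a)))
Extract every quantifier outward, since the variables are now distinct and don't occur free across branches:
  ∀f ∀c ∃b ∀e ∃g ∃a (¬M(c) ∨ ¬M(f) ∨ M(e) ∧ M(b) ∧ (¬M(g) ∨ M(a)))

∀f ∀c ∃b ∀e ∃g ∃a (¬M(c) ∨ ¬M(f) ∨ M(e) ∧ M(b) ∧ (¬M(g) ∨ M(a)))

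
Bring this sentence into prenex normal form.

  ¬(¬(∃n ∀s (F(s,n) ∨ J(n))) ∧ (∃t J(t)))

Drive negations inward (¬∀x A ≡ ∃x ¬A, ¬∃x A ≡ ∀x ¬A, De Morgan for ∧/∨):
  (∃n ∀s (F(s,n) ∨ J(n))) ∨ (∀t ¬J(t))
Finally move all quantifiers to the prefix:
  ∃n ∀s ∀t (F(s,n) ∨ J(n) ∨ ¬J(t))

∃n ∀s ∀t (F(s,n) ∨ J(n) ∨ ¬J(t))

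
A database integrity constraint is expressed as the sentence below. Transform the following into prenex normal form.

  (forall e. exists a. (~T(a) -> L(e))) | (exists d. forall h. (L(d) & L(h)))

First replace A → B with ¬A ∨ B.
  (forall e. exists a. (~~T(a) | L(e))) | (exists d. forall h. (L(d) & L(h)))
Push ¬ through the quantifiers and connectives to reach negation normal form:
  (forall e. exists a. (T(a) | L(e))) | (exists d. forall h. (L(d) & L(h)))
Extract every quantifier outward, since the variables are now distinct and don't occur free across branches:
  forall e. exists a. exists d. forall h. (T(a) | L(e) | L(d) & L(h))

forall e. exists a. exists d. forall h. (T(a) | L(e) | L(d) & L(h))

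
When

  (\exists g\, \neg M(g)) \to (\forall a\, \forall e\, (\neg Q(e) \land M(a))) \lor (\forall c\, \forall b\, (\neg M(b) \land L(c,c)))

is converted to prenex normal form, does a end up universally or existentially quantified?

universal

First replace A → B with ¬A ∨ B.
  \neg (\exists g\, \neg M(g)) \lor (\forall a\, \forall e\, (\neg Q(e) \land M(a))) \lor (\forall c\, \forall b\, (\neg M(b) \land L(c,c)))
Push ¬ through the quantifiers and connectives to reach negation normal form:
  (\forall g\, M(g)) \lor (\forall a\, \forall e\, (\neg Q(e) \land M(a))) \lor (\forall c\, \forall b\, (\neg M(b) \land L(c,c)))
All bound variables are already distinct, so no renaming is needed.
Pull the quantifiers to the front (each side's bound variable is not free in the other side):
  \forall g\, \forall a\, \forall e\, \forall c\, \forall b\, (M(g) \lor \neg Q(e) \land M(a) \lor \neg M(b) \land L(c,c))
The quantifier \forall a sits under an even number of negations (counting the antecedent side of each →), so it remains universal.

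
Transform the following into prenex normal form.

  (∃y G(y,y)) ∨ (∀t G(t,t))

∃y ∀t (G(y,y) ∨ G(t,t))

Extract every quantifier outward, since the variables are now distinct and don't occur free across branches:
  ∃y ∀t (G(y,y) ∨ G(t,t))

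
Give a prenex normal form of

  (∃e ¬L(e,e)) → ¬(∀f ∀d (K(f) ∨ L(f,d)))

∀e ∃f ∃d (L(e,e) ∨ ¬K(f) ∧ ¬L(f,d))

Eliminate → and ↔ using ¬ and ∨.
  ¬(∃e ¬L(e,e)) ∨ ¬(∀f ∀d (K(f) ∨ L(f,d)))
Push ¬ through the quantifiers and connectives to reach negation normal form:
  (∀e L(e,e)) ∨ (∃f ∃d (¬K(f) ∧ ¬L(f,d)))
Extract every quantifier outward, since the variables are now distinct and don't occur free across branches:
  ∀e ∃f ∃d (L(e,e) ∨ ¬K(f) ∧ ¬L(f,d))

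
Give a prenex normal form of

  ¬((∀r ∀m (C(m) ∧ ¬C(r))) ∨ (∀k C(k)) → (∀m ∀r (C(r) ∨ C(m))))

First replace A → B with ¬A ∨ B.
  ¬(¬((∀r ∀m (C(m) ∧ ¬C(r))) ∨ (∀k C(k))) ∨ (∀m ∀r (C(r) ∨ C(m))))
Move each ¬ inward, flipping quantifiers it crosses:
  ((∀r ∀m (C(m) ∧ ¬C(r))) ∨ (∀k C(k))) ∧ (∃m ∃r (¬C(r) ∧ ¬C(m)))
Rename bound variables to avoid capture: m↦q, r↦z1.
  ((∀r ∀m (C(m) ∧ ¬C(r))) ∨ (∀k C(k))) ∧ (∃q ∃z1 (¬C(z1) ∧ ¬C(q)))
Pull the quantifiers to the front (each side's bound variable is not free in the other side):
  ∀r ∀m ∀k ∃q ∃z1 ((C(m) ∧ ¬C(r) ∨ C(k)) ∧ ¬C(z1) ∧ ¬C(q))

∀r ∀m ∀k ∃q ∃z1 ((C(m) ∧ ¬C(r) ∨ C(k)) ∧ ¬C(z1) ∧ ¬C(q))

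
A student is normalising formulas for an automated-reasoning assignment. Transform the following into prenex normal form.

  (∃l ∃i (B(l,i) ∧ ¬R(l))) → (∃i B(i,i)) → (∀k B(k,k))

∀l ∀i ∀z ∀k (¬B(l,i) ∨ R(l) ∨ ¬B(z,z) ∨ B(k,k))

Rewrite implications/biconditionals: A → B as ¬A ∨ B.
  ¬(∃l ∃i (B(l,i) ∧ ¬R(l))) ∨ ¬(∃i B(i,i)) ∨ (∀k B(k,k))
Push ¬ through the quantifiers and connectives to reach negation normal form:
  (∀l ∀i (¬B(l,i) ∨ R(l))) ∨ (∀i ¬B(i,i)) ∨ (∀k B(k,k))
Standardize variables apart so no two quantifiers bind the same name: i↦z.
  (∀l ∀i (¬B(l,i) ∨ R(l))) ∨ (∀z ¬B(z,z)) ∨ (∀k B(k,k))
Extract every quantifier outward, since the variables are now distinct and don't occur free across branches:
  ∀l ∀i ∀z ∀k (¬B(l,i) ∨ R(l) ∨ ¬B(z,z) ∨ B(k,k))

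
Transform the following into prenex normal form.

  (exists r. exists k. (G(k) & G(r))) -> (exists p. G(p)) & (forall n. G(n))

Rewrite implications/biconditionals: A → B as ¬A ∨ B.
  ~(exists r. exists k. (G(k) & G(r))) | (exists p. G(p)) & (forall n. G(n))
Push ¬ through the quantifiers and connectives to reach negation normal form:
  (forall r. forall k. (~G(k) | ~G(r))) | (exists p. G(p)) & (forall n. G(n))
All bound variables are already distinct, so no renaming is needed.
Finally move all quantifiers to the prefix:
  forall r. forall k. exists p. forall n. (~G(k) | ~G(r) | G(p) & G(n))

forall r. forall k. exists p. forall n. (~G(k) | ~G(r) | G(p) & G(n))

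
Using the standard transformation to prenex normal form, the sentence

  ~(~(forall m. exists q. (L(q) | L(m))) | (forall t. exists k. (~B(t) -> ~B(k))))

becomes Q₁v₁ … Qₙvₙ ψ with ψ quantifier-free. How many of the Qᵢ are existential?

2

Eliminate → and ↔ using ¬ and ∨.
  ~(~(forall m. exists q. (L(q) | L(m))) | (forall t. exists k. (~~B(t) | ~B(k))))
Drive negations inward (¬∀x A ≡ ∃x ¬A, ¬∃x A ≡ ∀x ¬A, De Morgan for ∧/∨):
  (forall m. exists q. (L(q) | L(m))) & (exists t. forall k. (~B(t) & B(k)))
Extract every quantifier outward, since the variables are now distinct and don't occur free across branches:
  forall m. exists q. exists t. forall k. ((L(q) | L(m)) & ~B(t) & B(k))
The prefix is forall m exists q exists t forall k: 2 universal, 2 existential.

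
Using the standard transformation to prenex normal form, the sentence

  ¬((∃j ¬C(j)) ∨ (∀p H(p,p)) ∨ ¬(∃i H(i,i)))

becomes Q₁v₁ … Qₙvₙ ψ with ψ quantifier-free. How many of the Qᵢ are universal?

Push ¬ through the quantifiers and connectives to reach negation normal form:
  (∀j C(j)) ∧ (∃p ¬H(p,p)) ∧ (∃i H(i,i))
All bound variables are already distinct, so no renaming is needed.
Extract every quantifier outward, since the variables are now distinct and don't occur free across branches:
  ∀j ∃p ∃i (C(j) ∧ ¬H(p,p) ∧ H(i,i))
The prefix is ∀j ∃p ∃i: 1 universal, 2 existential.

1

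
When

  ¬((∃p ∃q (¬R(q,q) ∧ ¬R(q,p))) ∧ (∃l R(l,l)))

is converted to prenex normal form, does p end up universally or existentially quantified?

Drive negations inward (¬∀x A ≡ ∃x ¬A, ¬∃x A ≡ ∀x ¬A, De Morgan for ∧/∨):
  (∀p ∀q (R(q,q) ∨ R(q,p))) ∨ (∀l ¬R(l,l))
Pull the quantifiers to the front (each side's bound variable is not free in the other side):
  ∀p ∀q ∀l (R(q,q) ∨ R(q,p) ∨ ¬R(l,l))
The quantifier ∃p sits under an odd number of negations, so it flips to ∀p.

universal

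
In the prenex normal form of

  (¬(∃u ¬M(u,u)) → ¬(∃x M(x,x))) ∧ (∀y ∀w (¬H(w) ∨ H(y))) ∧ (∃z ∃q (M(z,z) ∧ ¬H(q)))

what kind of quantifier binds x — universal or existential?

First replace A → B with ¬A ∨ B.
  (¬¬(∃u ¬M(u,u)) ∨ ¬(∃x M(x,x))) ∧ (∀y ∀w (¬H(w) ∨ H(y))) ∧ (∃z ∃q (M(z,z) ∧ ¬H(q)))
Push ¬ through the quantifiers and connectives to reach negation normal form:
  ((∃u ¬M(u,u)) ∨ (∀x ¬M(x,x))) ∧ (∀y ∀w (¬H(w) ∨ H(y))) ∧ (∃z ∃q (M(z,z) ∧ ¬H(q)))
All bound variables are already distinct, so no renaming is needed.
Finally move all quantifiers to the prefix:
  ∃u ∀x ∀y ∀w ∃z ∃q ((¬M(u,u) ∨ ¬M(x,x)) ∧ (¬H(w) ∨ H(y)) ∧ M(z,z) ∧ ¬H(q))
The quantifier ∃x sits under an odd number of negations (counting the antecedent side of each →), so it flips to ∀x.

universal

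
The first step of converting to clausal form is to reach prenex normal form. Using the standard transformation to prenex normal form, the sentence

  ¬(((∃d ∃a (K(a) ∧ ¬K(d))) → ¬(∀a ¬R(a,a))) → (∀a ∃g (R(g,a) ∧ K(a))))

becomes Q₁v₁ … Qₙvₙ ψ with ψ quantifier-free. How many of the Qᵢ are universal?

3

Eliminate → and ↔ using ¬ and ∨.
  ¬(¬(¬(∃d ∃a (K(a) ∧ ¬K(d))) ∨ ¬(∀a ¬R(a,a))) ∨ (∀a ∃g (R(g,a) ∧ K(a))))
Move each ¬ inward, flipping quantifiers it crosses:
  ((∀d ∀a (¬K(a) ∨ K(d))) ∨ (∃a R(a,a))) ∧ (∃a ∀g (¬R(g,a) ∨ ¬K(a)))
Rename bound variables to avoid capture: a↦c, a↦z.
  ((∀d ∀a (¬K(a) ∨ K(d))) ∨ (∃c R(c,c))) ∧ (∃z ∀g (¬R(g,z) ∨ ¬K(z)))
Finally move all quantifiers to the prefix:
  ∀d ∀a ∃c ∃z ∀g ((¬K(a) ∨ K(d) ∨ R(c,c)) ∧ (¬R(g,z) ∨ ¬K(z)))
The prefix is ∀d ∀a ∃c ∃z ∀g: 3 universal, 2 existential.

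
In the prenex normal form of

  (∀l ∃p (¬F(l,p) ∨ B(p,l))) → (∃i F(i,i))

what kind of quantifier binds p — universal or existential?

universal

Eliminate → and ↔ using ¬ and ∨.
  ¬(∀l ∃p (¬F(l,p) ∨ B(p,l))) ∨ (∃i F(i,i))
Drive negations inward (¬∀x A ≡ ∃x ¬A, ¬∃x A ≡ ∀x ¬A, De Morgan for ∧/∨):
  (∃l ∀p (F(l,p) ∧ ¬B(p,l))) ∨ (∃i F(i,i))
Pull the quantifiers to the front (each side's bound variable is not free in the other side):
  ∃l ∀p ∃i (F(l,p) ∧ ¬B(p,l) ∨ F(i,i))
The quantifier ∃p sits under an odd number of negations (counting the antecedent side of each →), so it flips to ∀p.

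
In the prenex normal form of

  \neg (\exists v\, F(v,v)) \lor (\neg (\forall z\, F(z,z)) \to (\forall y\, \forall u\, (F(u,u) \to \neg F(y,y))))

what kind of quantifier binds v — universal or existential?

universal

First replace A → B with ¬A ∨ B.
  \neg (\exists v\, F(v,v)) \lor \neg \neg (\forall z\, F(z,z)) \lor (\forall y\, \forall u\, (\neg F(u,u) \lor \neg F(y,y)))
Drive negations inward (¬∀x A ≡ ∃x ¬A, ¬∃x A ≡ ∀x ¬A, De Morgan for ∧/∨):
  (\forall v\, \neg F(v,v)) \lor (\forall z\, F(z,z)) \lor (\forall y\, \forall u\, (\neg F(u,u) \lor \neg F(y,y)))
All bound variables are already distinct, so no renaming is needed.
Extract every quantifier outward, since the variables are now distinct and don't occur free across branches:
  \forall v\, \forall z\, \forall y\, \forall u\, (\neg F(v,v) \lor F(z,z) \lor \neg F(u,u) \lor \neg F(y,y))
The quantifier \exists v sits under an odd number of negations (counting the antecedent side of each →), so it flips to \forall v.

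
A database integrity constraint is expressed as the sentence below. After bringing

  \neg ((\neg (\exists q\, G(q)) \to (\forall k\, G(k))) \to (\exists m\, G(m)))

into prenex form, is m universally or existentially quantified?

universal

First replace A → B with ¬A ∨ B.
  \neg (\neg (\neg \neg (\exists q\, G(q)) \lor (\forall k\, G(k))) \lor (\exists m\, G(m)))
Move each ¬ inward, flipping quantifiers it crosses:
  ((\exists q\, G(q)) \lor (\forall k\, G(k))) \land (\forall m\, \neg G(m))
All bound variables are already distinct, so no renaming is needed.
Finally move all quantifiers to the prefix:
  \exists q\, \forall k\, \forall m\, ((G(q) \lor G(k)) \land \neg G(m))
The quantifier \exists m sits under an odd number of negations (counting the antecedent side of each →), so it flips to \forall m.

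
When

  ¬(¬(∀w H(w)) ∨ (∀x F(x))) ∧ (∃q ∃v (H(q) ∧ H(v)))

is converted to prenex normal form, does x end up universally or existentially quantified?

existential

Push ¬ through the quantifiers and connectives to reach negation normal form:
  (∀w H(w)) ∧ (∃x ¬F(x)) ∧ (∃q ∃v (H(q) ∧ H(v)))
All bound variables are already distinct, so no renaming is needed.
Pull the quantifiers to the front (each side's bound variable is not free in the other side):
  ∀w ∃x ∃q ∃v (H(w) ∧ ¬F(x) ∧ H(q) ∧ H(v))
The quantifier ∀x sits under an odd number of negations, so it flips to ∃x.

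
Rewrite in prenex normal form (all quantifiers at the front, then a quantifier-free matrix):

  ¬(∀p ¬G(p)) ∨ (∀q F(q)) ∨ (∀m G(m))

∃p ∀q ∀m (G(p) ∨ F(q) ∨ G(m))

Move each ¬ inward, flipping quantifiers it crosses:
  (∃p G(p)) ∨ (∀q F(q)) ∨ (∀m G(m))
All bound variables are already distinct, so no renaming is needed.
Pull the quantifiers to the front (each side's bound variable is not free in the other side):
  ∃p ∀q ∀m (G(p) ∨ F(q) ∨ G(m))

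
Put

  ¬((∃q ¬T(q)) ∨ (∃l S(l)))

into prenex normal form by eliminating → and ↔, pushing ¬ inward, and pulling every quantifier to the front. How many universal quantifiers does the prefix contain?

Drive negations inward (¬∀x A ≡ ∃x ¬A, ¬∃x A ≡ ∀x ¬A, De Morgan for ∧/∨):
  (∀q T(q)) ∧ (∀l ¬S(l))
Pull the quantifiers to the front (each side's bound variable is not free in the other side):
  ∀q ∀l (T(q) ∧ ¬S(l))
The prefix is ∀q ∀l: 2 universal, 0 existential.

2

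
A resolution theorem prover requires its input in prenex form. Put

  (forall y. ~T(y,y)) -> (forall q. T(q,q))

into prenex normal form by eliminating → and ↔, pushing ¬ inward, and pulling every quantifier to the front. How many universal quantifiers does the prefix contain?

Rewrite implications/biconditionals: A → B as ¬A ∨ B.
  ~(forall y. ~T(y,y)) | (forall q. T(q,q))
Push ¬ through the quantifiers and connectives to reach negation normal form:
  (exists y. T(y,y)) | (forall q. T(q,q))
Finally move all quantifiers to the prefix:
  exists y. forall q. (T(y,y) | T(q,q))
The prefix is exists y forall q: 1 universal, 1 existential.

1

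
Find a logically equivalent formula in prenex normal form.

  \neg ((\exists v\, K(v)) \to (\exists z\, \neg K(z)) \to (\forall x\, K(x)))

Eliminate → and ↔ using ¬ and ∨.
  \neg (\neg (\exists v\, K(v)) \lor \neg (\exists z\, \neg K(z)) \lor (\forall x\, K(x)))
Drive negations inward (¬∀x A ≡ ∃x ¬A, ¬∃x A ≡ ∀x ¬A, De Morgan for ∧/∨):
  (\exists v\, K(v)) \land (\exists z\, \neg K(z)) \land (\exists x\, \neg K(x))
All bound variables are already distinct, so no renaming is needed.
Pull the quantifiers to the front (each side's bound variable is not free in the other side):
  \exists v\, \exists z\, \exists x\, (K(v) \land \neg K(z) \land \neg K(x))

\exists v\, \exists z\, \exists x\, (K(v) \land \neg K(z) \land \neg K(x))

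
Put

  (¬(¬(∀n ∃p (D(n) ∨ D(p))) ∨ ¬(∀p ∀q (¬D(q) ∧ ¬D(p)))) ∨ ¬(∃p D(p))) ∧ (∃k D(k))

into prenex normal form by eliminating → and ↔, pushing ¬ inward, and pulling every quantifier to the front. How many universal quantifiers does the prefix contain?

Move each ¬ inward, flipping quantifiers it crosses:
  ((∀n ∃p (D(n) ∨ D(p))) ∧ (∀p ∀q (¬D(q) ∧ ¬D(p))) ∨ (∀p ¬D(p))) ∧ (∃k D(k))
Rename bound variables to avoid capture: p↦c, p↦y1.
  ((∀n ∃p (D(n) ∨ D(p))) ∧ (∀c ∀q (¬D(q) ∧ ¬D(c))) ∨ (∀y1 ¬D(y1))) ∧ (∃k D(k))
Finally move all quantifiers to the prefix:
  ∀n ∃p ∀c ∀q ∀y1 ∃k (((D(n) ∨ D(p)) ∧ ¬D(q) ∧ ¬D(c) ∨ ¬D(y1)) ∧ D(k))
The prefix is ∀n ∃p ∀c ∀q ∀y1 ∃k: 4 universal, 2 existential.

4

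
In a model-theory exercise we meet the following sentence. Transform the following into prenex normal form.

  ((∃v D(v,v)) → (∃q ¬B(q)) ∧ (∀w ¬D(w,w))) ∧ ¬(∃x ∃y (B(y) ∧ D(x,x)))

∀v ∃q ∀w ∀x ∀y ((¬D(v,v) ∨ ¬B(q) ∧ ¬D(w,w)) ∧ (¬B(y) ∨ ¬D(x,x)))

First replace A → B with ¬A ∨ B.
  (¬(∃v D(v,v)) ∨ (∃q ¬B(q)) ∧ (∀w ¬D(w,w))) ∧ ¬(∃x ∃y (B(y) ∧ D(x,x)))
Drive negations inward (¬∀x A ≡ ∃x ¬A, ¬∃x A ≡ ∀x ¬A, De Morgan for ∧/∨):
  ((∀v ¬D(v,v)) ∨ (∃q ¬B(q)) ∧ (∀w ¬D(w,w))) ∧ (∀x ∀y (¬B(y) ∨ ¬D(x,x)))
All bound variables are already distinct, so no renaming is needed.
Extract every quantifier outward, since the variables are now distinct and don't occur free across branches:
  ∀v ∃q ∀w ∀x ∀y ((¬D(v,v) ∨ ¬B(q) ∧ ¬D(w,w)) ∧ (¬B(y) ∨ ¬D(x,x)))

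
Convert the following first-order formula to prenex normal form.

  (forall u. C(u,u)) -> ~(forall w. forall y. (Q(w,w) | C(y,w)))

First replace A → B with ¬A ∨ B.
  ~(forall u. C(u,u)) | ~(forall w. forall y. (Q(w,w) | C(y,w)))
Move each ¬ inward, flipping quantifiers it crosses:
  (exists u. ~C(u,u)) | (exists w. exists y. (~Q(w,w) & ~C(y,w)))
All bound variables are already distinct, so no renaming is needed.
Extract every quantifier outward, since the variables are now distinct and don't occur free across branches:
  exists u. exists w. exists y. (~C(u,u) | ~Q(w,w) & ~C(y,w))

exists u. exists w. exists y. (~C(u,u) | ~Q(w,w) & ~C(y,w))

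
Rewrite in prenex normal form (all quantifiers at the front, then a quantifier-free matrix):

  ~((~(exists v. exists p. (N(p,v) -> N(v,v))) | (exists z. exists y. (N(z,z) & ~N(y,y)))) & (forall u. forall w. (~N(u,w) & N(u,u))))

exists v. exists p. forall z. forall y. exists u. exists w. ((~N(p,v) | N(v,v)) & (~N(z,z) | N(y,y)) | N(u,w) | ~N(u,u))

Eliminate → and ↔ using ¬ and ∨.
  ~((~(exists v. exists p. (~N(p,v) | N(v,v))) | (exists z. exists y. (N(z,z) & ~N(y,y)))) & (forall u. forall w. (~N(u,w) & N(u,u))))
Push ¬ through the quantifiers and connectives to reach negation normal form:
  (exists v. exists p. (~N(p,v) | N(v,v))) & (forall z. forall y. (~N(z,z) | N(y,y))) | (exists u. exists w. (N(u,w) | ~N(u,u)))
Finally move all quantifiers to the prefix:
  exists v. exists p. forall z. forall y. exists u. exists w. ((~N(p,v) | N(v,v)) & (~N(z,z) | N(y,y)) | N(u,w) | ~N(u,u))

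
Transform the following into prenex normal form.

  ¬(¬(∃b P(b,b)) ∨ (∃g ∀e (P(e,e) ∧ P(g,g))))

Move each ¬ inward, flipping quantifiers it crosses:
  (∃b P(b,b)) ∧ (∀g ∃e (¬P(e,e) ∨ ¬P(g,g)))
All bound variables are already distinct, so no renaming is needed.
Extract every quantifier outward, since the variables are now distinct and don't occur free across branches:
  ∃b ∀g ∃e (P(b,b) ∧ (¬P(e,e) ∨ ¬P(g,g)))

∃b ∀g ∃e (P(b,b) ∧ (¬P(e,e) ∨ ¬P(g,g)))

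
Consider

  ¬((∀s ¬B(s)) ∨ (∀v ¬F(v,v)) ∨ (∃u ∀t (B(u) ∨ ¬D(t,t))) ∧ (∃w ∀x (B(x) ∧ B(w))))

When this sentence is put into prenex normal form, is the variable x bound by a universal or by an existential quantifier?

existential

Move each ¬ inward, flipping quantifiers it crosses:
  (∃s B(s)) ∧ (∃v F(v,v)) ∧ ((∀u ∃t (¬B(u) ∧ D(t,t))) ∨ (∀w ∃x (¬B(x) ∨ ¬B(w))))
All bound variables are already distinct, so no renaming is needed.
Pull the quantifiers to the front (each side's bound variable is not free in the other side):
  ∃s ∃v ∀u ∃t ∀w ∃x (B(s) ∧ F(v,v) ∧ (¬B(u) ∧ D(t,t) ∨ ¬B(x) ∨ ¬B(w)))
The quantifier ∀x sits under an odd number of negations, so it flips to ∃x.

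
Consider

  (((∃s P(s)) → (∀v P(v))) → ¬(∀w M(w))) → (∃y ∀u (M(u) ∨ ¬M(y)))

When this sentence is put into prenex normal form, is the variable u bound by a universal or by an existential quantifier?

First replace A → B with ¬A ∨ B.
  ¬(¬(¬(∃s P(s)) ∨ (∀v P(v))) ∨ ¬(∀w M(w))) ∨ (∃y ∀u (M(u) ∨ ¬M(y)))
Drive negations inward (¬∀x A ≡ ∃x ¬A, ¬∃x A ≡ ∀x ¬A, De Morgan for ∧/∨):
  ((∀s ¬P(s)) ∨ (∀v P(v))) ∧ (∀w M(w)) ∨ (∃y ∀u (M(u) ∨ ¬M(y)))
All bound variables are already distinct, so no renaming is needed.
Finally move all quantifiers to the prefix:
  ∀s ∀v ∀w ∃y ∀u ((¬P(s) ∨ P(v)) ∧ M(w) ∨ M(u) ∨ ¬M(y))
The quantifier ∀u sits under an even number of negations (counting the antecedent side of each →), so it remains universal.

universal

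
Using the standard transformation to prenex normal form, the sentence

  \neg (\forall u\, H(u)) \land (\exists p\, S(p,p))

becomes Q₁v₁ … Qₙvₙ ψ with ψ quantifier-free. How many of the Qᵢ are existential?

2

Move each ¬ inward, flipping quantifiers it crosses:
  (\exists u\, \neg H(u)) \land (\exists p\, S(p,p))
All bound variables are already distinct, so no renaming is needed.
Extract every quantifier outward, since the variables are now distinct and don't occur free across branches:
  \exists u\, \exists p\, (\neg H(u) \land S(p,p))
The prefix is \exists u \exists p: 0 universal, 2 existential.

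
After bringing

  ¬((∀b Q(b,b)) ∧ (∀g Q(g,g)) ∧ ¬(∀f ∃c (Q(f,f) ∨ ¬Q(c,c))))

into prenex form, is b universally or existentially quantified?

Push ¬ through the quantifiers and connectives to reach negation normal form:
  (∃b ¬Q(b,b)) ∨ (∃g ¬Q(g,g)) ∨ (∀f ∃c (Q(f,f) ∨ ¬Q(c,c)))
All bound variables are already distinct, so no renaming is needed.
Finally move all quantifiers to the prefix:
  ∃b ∃g ∀f ∃c (¬Q(b,b) ∨ ¬Q(g,g) ∨ Q(f,f) ∨ ¬Q(c,c))
The quantifier ∀b sits under an odd number of negations, so it flips to ∃b.

existential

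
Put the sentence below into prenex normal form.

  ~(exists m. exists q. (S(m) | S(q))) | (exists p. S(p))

forall m. forall q. exists p. (~S(m) & ~S(q) | S(p))

Push ¬ through the quantifiers and connectives to reach negation normal form:
  (forall m. forall q. (~S(m) & ~S(q))) | (exists p. S(p))
All bound variables are already distinct, so no renaming is needed.
Extract every quantifier outward, since the variables are now distinct and don't occur free across branches:
  forall m. forall q. exists p. (~S(m) & ~S(q) | S(p))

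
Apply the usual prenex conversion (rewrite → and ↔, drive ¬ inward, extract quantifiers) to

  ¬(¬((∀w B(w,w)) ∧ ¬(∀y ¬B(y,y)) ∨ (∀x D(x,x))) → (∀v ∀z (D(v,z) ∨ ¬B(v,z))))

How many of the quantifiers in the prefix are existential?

Eliminate → and ↔ using ¬ and ∨.
  ¬(¬¬((∀w B(w,w)) ∧ ¬(∀y ¬B(y,y)) ∨ (∀x D(x,x))) ∨ (∀v ∀z (D(v,z) ∨ ¬B(v,z))))
Move each ¬ inward, flipping quantifiers it crosses:
  ((∃w ¬B(w,w)) ∨ (∀y ¬B(y,y))) ∧ (∃x ¬D(x,x)) ∧ (∃v ∃z (¬D(v,z) ∧ B(v,z)))
Finally move all quantifiers to the prefix:
  ∃w ∀y ∃x ∃v ∃z ((¬B(w,w) ∨ ¬B(y,y)) ∧ ¬D(x,x) ∧ ¬D(v,z) ∧ B(v,z))
The prefix is ∃w ∀y ∃x ∃v ∃z: 1 universal, 4 existential.

4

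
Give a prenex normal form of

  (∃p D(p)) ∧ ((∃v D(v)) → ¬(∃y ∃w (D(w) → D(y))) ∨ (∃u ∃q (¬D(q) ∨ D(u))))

∃p ∀v ∀y ∀w ∃u ∃q (D(p) ∧ (¬D(v) ∨ D(w) ∧ ¬D(y) ∨ ¬D(q) ∨ D(u)))

Rewrite implications/biconditionals: A → B as ¬A ∨ B.
  (∃p D(p)) ∧ (¬(∃v D(v)) ∨ ¬(∃y ∃w (¬D(w) ∨ D(y))) ∨ (∃u ∃q (¬D(q) ∨ D(u))))
Drive negations inward (¬∀x A ≡ ∃x ¬A, ¬∃x A ≡ ∀x ¬A, De Morgan for ∧/∨):
  (∃p D(p)) ∧ ((∀v ¬D(v)) ∨ (∀y ∀w (D(w) ∧ ¬D(y))) ∨ (∃u ∃q (¬D(q) ∨ D(u))))
Finally move all quantifiers to the prefix:
  ∃p ∀v ∀y ∀w ∃u ∃q (D(p) ∧ (¬D(v) ∨ D(w) ∧ ¬D(y) ∨ ¬D(q) ∨ D(u)))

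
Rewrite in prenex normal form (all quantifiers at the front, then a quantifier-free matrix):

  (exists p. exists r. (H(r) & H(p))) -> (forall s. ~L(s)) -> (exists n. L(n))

forall p. forall r. exists s. exists n. (~H(r) | ~H(p) | L(s) | L(n))

Rewrite implications/biconditionals: A → B as ¬A ∨ B.
  ~(exists p. exists r. (H(r) & H(p))) | ~(forall s. ~L(s)) | (exists n. L(n))
Push ¬ through the quantifiers and connectives to reach negation normal form:
  (forall p. forall r. (~H(r) | ~H(p))) | (exists s. L(s)) | (exists n. L(n))
Extract every quantifier outward, since the variables are now distinct and don't occur free across branches:
  forall p. forall r. exists s. exists n. (~H(r) | ~H(p) | L(s) | L(n))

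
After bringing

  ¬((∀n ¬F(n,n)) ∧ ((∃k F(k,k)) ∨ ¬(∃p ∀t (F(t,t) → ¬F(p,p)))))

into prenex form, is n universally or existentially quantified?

existential

Eliminate → and ↔ using ¬ and ∨.
  ¬((∀n ¬F(n,n)) ∧ ((∃k F(k,k)) ∨ ¬(∃p ∀t (¬F(t,t) ∨ ¬F(p,p)))))
Drive negations inward (¬∀x A ≡ ∃x ¬A, ¬∃x A ≡ ∀x ¬A, De Morgan for ∧/∨):
  (∃n F(n,n)) ∨ (∀k ¬F(k,k)) ∧ (∃p ∀t (¬F(t,t) ∨ ¬F(p,p)))
All bound variables are already distinct, so no renaming is needed.
Pull the quantifiers to the front (each side's bound variable is not free in the other side):
  ∃n ∀k ∃p ∀t (F(n,n) ∨ ¬F(k,k) ∧ (¬F(t,t) ∨ ¬F(p,p)))
The quantifier ∀n sits under an odd number of negations (counting the antecedent side of each →), so it flips to ∃n.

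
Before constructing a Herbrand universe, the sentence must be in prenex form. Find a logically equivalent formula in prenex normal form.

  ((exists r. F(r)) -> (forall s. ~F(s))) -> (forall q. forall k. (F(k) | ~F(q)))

Eliminate → and ↔ using ¬ and ∨.
  ~(~(exists r. F(r)) | (forall s. ~F(s))) | (forall q. forall k. (F(k) | ~F(q)))
Move each ¬ inward, flipping quantifiers it crosses:
  (exists r. F(r)) & (exists s. F(s)) | (forall q. forall k. (F(k) | ~F(q)))
Finally move all quantifiers to the prefix:
  exists r. exists s. forall q. forall k. (F(r) & F(s) | F(k) | ~F(q))

exists r. exists s. forall q. forall k. (F(r) & F(s) | F(k) | ~F(q))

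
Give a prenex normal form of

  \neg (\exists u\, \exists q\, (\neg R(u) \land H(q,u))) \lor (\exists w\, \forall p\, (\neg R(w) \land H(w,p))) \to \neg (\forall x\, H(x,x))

\exists u\, \exists q\, \forall w\, \exists p\, \exists x\, (\neg R(u) \land H(q,u) \land (R(w) \lor \neg H(w,p)) \lor \neg H(x,x))

First replace A → B with ¬A ∨ B.
  \neg (\neg (\exists u\, \exists q\, (\neg R(u) \land H(q,u))) \lor (\exists w\, \forall p\, (\neg R(w) \land H(w,p)))) \lor \neg (\forall x\, H(x,x))
Move each ¬ inward, flipping quantifiers it crosses:
  (\exists u\, \exists q\, (\neg R(u) \land H(q,u))) \land (\forall w\, \exists p\, (R(w) \lor \neg H(w,p))) \lor (\exists x\, \neg H(x,x))
All bound variables are already distinct, so no renaming is needed.
Pull the quantifiers to the front (each side's bound variable is not free in the other side):
  \exists u\, \exists q\, \forall w\, \exists p\, \exists x\, (\neg R(u) \land H(q,u) \land (R(w) \lor \neg H(w,p)) \lor \neg H(x,x))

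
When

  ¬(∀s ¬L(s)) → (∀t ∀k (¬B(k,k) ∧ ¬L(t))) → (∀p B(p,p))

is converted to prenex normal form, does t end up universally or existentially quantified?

Eliminate → and ↔ using ¬ and ∨.
  ¬¬(∀s ¬L(s)) ∨ ¬(∀t ∀k (¬B(k,k) ∧ ¬L(t))) ∨ (∀p B(p,p))
Push ¬ through the quantifiers and connectives to reach negation normal form:
  (∀s ¬L(s)) ∨ (∃t ∃k (B(k,k) ∨ L(t))) ∨ (∀p B(p,p))
All bound variables are already distinct, so no renaming is needed.
Finally move all quantifiers to the prefix:
  ∀s ∃t ∃k ∀p (¬L(s) ∨ B(k,k) ∨ L(t) ∨ B(p,p))
The quantifier ∀t sits under an odd number of negations (counting the antecedent side of each →), so it flips to ∃t.

existential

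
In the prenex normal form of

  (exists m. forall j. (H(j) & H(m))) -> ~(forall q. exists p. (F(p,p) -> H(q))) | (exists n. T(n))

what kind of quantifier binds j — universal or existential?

existential

Rewrite implications/biconditionals: A → B as ¬A ∨ B.
  ~(exists m. forall j. (H(j) & H(m))) | ~(forall q. exists p. (~F(p,p) | H(q))) | (exists n. T(n))
Push ¬ through the quantifiers and connectives to reach negation normal form:
  (forall m. exists j. (~H(j) | ~H(m))) | (exists q. forall p. (F(p,p) & ~H(q))) | (exists n. T(n))
All bound variables are already distinct, so no renaming is needed.
Pull the quantifiers to the front (each side's bound variable is not free in the other side):
  forall m. exists j. exists q. forall p. exists n. (~H(j) | ~H(m) | F(p,p) & ~H(q) | T(n))
The quantifier forall j sits under an odd number of negations (counting the antecedent side of each →), so it flips to exists j.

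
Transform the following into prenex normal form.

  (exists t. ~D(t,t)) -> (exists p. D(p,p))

forall t. exists p. (D(t,t) | D(p,p))

Rewrite implications/biconditionals: A → B as ¬A ∨ B.
  ~(exists t. ~D(t,t)) | (exists p. D(p,p))
Move each ¬ inward, flipping quantifiers it crosses:
  (forall t. D(t,t)) | (exists p. D(p,p))
Finally move all quantifiers to the prefix:
  forall t. exists p. (D(t,t) | D(p,p))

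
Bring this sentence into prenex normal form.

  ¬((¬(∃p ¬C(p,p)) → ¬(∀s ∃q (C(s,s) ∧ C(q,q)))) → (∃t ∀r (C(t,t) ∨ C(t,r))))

First replace A → B with ¬A ∨ B.
  ¬(¬(¬¬(∃p ¬C(p,p)) ∨ ¬(∀s ∃q (C(s,s) ∧ C(q,q)))) ∨ (∃t ∀r (C(t,t) ∨ C(t,r))))
Drive negations inward (¬∀x A ≡ ∃x ¬A, ¬∃x A ≡ ∀x ¬A, De Morgan for ∧/∨):
  ((∃p ¬C(p,p)) ∨ (∃s ∀q (¬C(s,s) ∨ ¬C(q,q)))) ∧ (∀t ∃r (¬C(t,t) ∧ ¬C(t,r)))
All bound variables are already distinct, so no renaming is needed.
Extract every quantifier outward, since the variables are now distinct and don't occur free across branches:
  ∃p ∃s ∀q ∀t ∃r ((¬C(p,p) ∨ ¬C(s,s) ∨ ¬C(q,q)) ∧ ¬C(t,t) ∧ ¬C(t,r))

∃p ∃s ∀q ∀t ∃r ((¬C(p,p) ∨ ¬C(s,s) ∨ ¬C(q,q)) ∧ ¬C(t,t) ∧ ¬C(t,r))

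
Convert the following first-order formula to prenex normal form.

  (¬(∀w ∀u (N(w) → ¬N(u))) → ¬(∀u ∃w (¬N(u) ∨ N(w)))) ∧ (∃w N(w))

∀w ∀u ∃z1 ∀v1 ∃u1 ((¬N(w) ∨ ¬N(u) ∨ N(z1) ∧ ¬N(v1)) ∧ N(u1))

First replace A → B with ¬A ∨ B.
  (¬¬(∀w ∀u (¬N(w) ∨ ¬N(u))) ∨ ¬(∀u ∃w (¬N(u) ∨ N(w)))) ∧ (∃w N(w))
Push ¬ through the quantifiers and connectives to reach negation normal form:
  ((∀w ∀u (¬N(w) ∨ ¬N(u))) ∨ (∃u ∀w (N(u) ∧ ¬N(w)))) ∧ (∃w N(w))
Standardize variables apart so no two quantifiers bind the same name: u↦z1, w↦v1, w↦u1.
  ((∀w ∀u (¬N(w) ∨ ¬N(u))) ∨ (∃z1 ∀v1 (N(z1) ∧ ¬N(v1)))) ∧ (∃u1 N(u1))
Extract every quantifier outward, since the variables are now distinct and don't occur free across branches:
  ∀w ∀u ∃z1 ∀v1 ∃u1 ((¬N(w) ∨ ¬N(u) ∨ N(z1) ∧ ¬N(v1)) ∧ N(u1))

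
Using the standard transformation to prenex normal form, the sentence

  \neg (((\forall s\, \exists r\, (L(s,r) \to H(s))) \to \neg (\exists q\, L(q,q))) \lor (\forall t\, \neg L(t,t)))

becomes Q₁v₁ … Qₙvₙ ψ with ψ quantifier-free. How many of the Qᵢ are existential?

Eliminate → and ↔ using ¬ and ∨.
  \neg (\neg (\forall s\, \exists r\, (\neg L(s,r) \lor H(s))) \lor \neg (\exists q\, L(q,q)) \lor (\forall t\, \neg L(t,t)))
Push ¬ through the quantifiers and connectives to reach negation normal form:
  (\forall s\, \exists r\, (\neg L(s,r) \lor H(s))) \land (\exists q\, L(q,q)) \land (\exists t\, L(t,t))
All bound variables are already distinct, so no renaming is needed.
Pull the quantifiers to the front (each side's bound variable is not free in the other side):
  \forall s\, \exists r\, \exists q\, \exists t\, ((\neg L(s,r) \lor H(s)) \land L(q,q) \land L(t,t))
The prefix is \forall s \exists r \exists q \exists t: 1 universal, 3 existential.

3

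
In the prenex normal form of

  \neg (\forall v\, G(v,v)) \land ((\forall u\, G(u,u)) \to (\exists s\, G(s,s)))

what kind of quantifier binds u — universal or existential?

Eliminate → and ↔ using ¬ and ∨.
  \neg (\forall v\, G(v,v)) \land (\neg (\forall u\, G(u,u)) \lor (\exists s\, G(s,s)))
Move each ¬ inward, flipping quantifiers it crosses:
  (\exists v\, \neg G(v,v)) \land ((\exists u\, \neg G(u,u)) \lor (\exists s\, G(s,s)))
Extract every quantifier outward, since the variables are now distinct and don't occur free across branches:
  \exists v\, \exists u\, \exists s\, (\neg G(v,v) \land (\neg G(u,u) \lor G(s,s)))
The quantifier \forall u sits under an odd number of negations (counting the antecedent side of each →), so it flips to \exists u.

existential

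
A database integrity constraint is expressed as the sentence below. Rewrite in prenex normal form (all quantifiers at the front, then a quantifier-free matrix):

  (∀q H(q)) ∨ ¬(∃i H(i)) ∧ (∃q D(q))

Push ¬ through the quantifiers and connectives to reach negation normal form:
  (∀q H(q)) ∨ (∀i ¬H(i)) ∧ (∃q D(q))
Give each quantifier a distinct variable: q↦v1.
  (∀q H(q)) ∨ (∀i ¬H(i)) ∧ (∃v1 D(v1))
Extract every quantifier outward, since the variables are now distinct and don't occur free across branches:
  ∀q ∀i ∃v1 (H(q) ∨ ¬H(i) ∧ D(v1))

∀q ∀i ∃v1 (H(q) ∨ ¬H(i) ∧ D(v1))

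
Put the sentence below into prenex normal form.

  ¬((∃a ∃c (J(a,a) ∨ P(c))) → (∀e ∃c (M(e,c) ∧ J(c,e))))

∃a ∃c ∃e ∀q ((J(a,a) ∨ P(c)) ∧ (¬M(e,q) ∨ ¬J(q,e)))

First replace A → B with ¬A ∨ B.
  ¬(¬(∃a ∃c (J(a,a) ∨ P(c))) ∨ (∀e ∃c (M(e,c) ∧ J(c,e))))
Move each ¬ inward, flipping quantifiers it crosses:
  (∃a ∃c (J(a,a) ∨ P(c))) ∧ (∃e ∀c (¬M(e,c) ∨ ¬J(c,e)))
Give each quantifier a distinct variable: c↦q.
  (∃a ∃c (J(a,a) ∨ P(c))) ∧ (∃e ∀q (¬M(e,q) ∨ ¬J(q,e)))
Extract every quantifier outward, since the variables are now distinct and don't occur free across branches:
  ∃a ∃c ∃e ∀q ((J(a,a) ∨ P(c)) ∧ (¬M(e,q) ∨ ¬J(q,e)))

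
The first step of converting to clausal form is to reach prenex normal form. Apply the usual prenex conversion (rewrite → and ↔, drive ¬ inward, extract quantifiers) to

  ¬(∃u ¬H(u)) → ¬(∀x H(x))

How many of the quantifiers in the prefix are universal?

Rewrite implications/biconditionals: A → B as ¬A ∨ B.
  ¬¬(∃u ¬H(u)) ∨ ¬(∀x H(x))
Drive negations inward (¬∀x A ≡ ∃x ¬A, ¬∃x A ≡ ∀x ¬A, De Morgan for ∧/∨):
  (∃u ¬H(u)) ∨ (∃x ¬H(x))
All bound variables are already distinct, so no renaming is needed.
Finally move all quantifiers to the prefix:
  ∃u ∃x (¬H(u) ∨ ¬H(x))
The prefix is ∃u ∃x: 0 universal, 2 existential.

0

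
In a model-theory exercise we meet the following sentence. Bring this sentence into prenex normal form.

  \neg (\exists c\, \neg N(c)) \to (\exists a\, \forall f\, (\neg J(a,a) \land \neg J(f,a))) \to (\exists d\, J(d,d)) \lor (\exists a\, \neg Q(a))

First replace A → B with ¬A ∨ B.
  \neg \neg (\exists c\, \neg N(c)) \lor \neg (\exists a\, \forall f\, (\neg J(a,a) \land \neg J(f,a))) \lor (\exists d\, J(d,d)) \lor (\exists a\, \neg Q(a))
Push ¬ through the quantifiers and connectives to reach negation normal form:
  (\exists c\, \neg N(c)) \lor (\forall a\, \exists f\, (J(a,a) \lor J(f,a))) \lor (\exists d\, J(d,d)) \lor (\exists a\, \neg Q(a))
Give each quantifier a distinct variable: a↦p.
  (\exists c\, \neg N(c)) \lor (\forall a\, \exists f\, (J(a,a) \lor J(f,a))) \lor (\exists d\, J(d,d)) \lor (\exists p\, \neg Q(p))
Pull the quantifiers to the front (each side's bound variable is not free in the other side):
  \exists c\, \forall a\, \exists f\, \exists d\, \exists p\, (\neg N(c) \lor J(a,a) \lor J(f,a) \lor J(d,d) \lor \neg Q(p))

\exists c\, \forall a\, \exists f\, \exists d\, \exists p\, (\neg N(c) \lor J(a,a) \lor J(f,a) \lor J(d,d) \lor \neg Q(p))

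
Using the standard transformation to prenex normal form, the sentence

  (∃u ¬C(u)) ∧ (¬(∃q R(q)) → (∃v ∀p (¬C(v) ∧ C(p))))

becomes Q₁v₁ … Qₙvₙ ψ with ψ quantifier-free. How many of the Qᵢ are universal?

First replace A → B with ¬A ∨ B.
  (∃u ¬C(u)) ∧ (¬¬(∃q R(q)) ∨ (∃v ∀p (¬C(v) ∧ C(p))))
Push ¬ through the quantifiers and connectives to reach negation normal form:
  (∃u ¬C(u)) ∧ ((∃q R(q)) ∨ (∃v ∀p (¬C(v) ∧ C(p))))
Extract every quantifier outward, since the variables are now distinct and don't occur free across branches:
  ∃u ∃q ∃v ∀p (¬C(u) ∧ (R(q) ∨ ¬C(v) ∧ C(p)))
The prefix is ∃u ∃q ∃v ∀p: 1 universal, 3 existential.

1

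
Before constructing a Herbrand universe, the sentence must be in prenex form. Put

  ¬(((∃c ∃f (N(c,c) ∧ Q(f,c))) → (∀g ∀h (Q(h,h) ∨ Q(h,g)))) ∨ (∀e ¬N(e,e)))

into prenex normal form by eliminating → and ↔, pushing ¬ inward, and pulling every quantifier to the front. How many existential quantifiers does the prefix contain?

First replace A → B with ¬A ∨ B.
  ¬(¬(∃c ∃f (N(c,c) ∧ Q(f,c))) ∨ (∀g ∀h (Q(h,h) ∨ Q(h,g))) ∨ (∀e ¬N(e,e)))
Move each ¬ inward, flipping quantifiers it crosses:
  (∃c ∃f (N(c,c) ∧ Q(f,c))) ∧ (∃g ∃h (¬Q(h,h) ∧ ¬Q(h,g))) ∧ (∃e N(e,e))
Extract every quantifier outward, since the variables are now distinct and don't occur free across branches:
  ∃c ∃f ∃g ∃h ∃e (N(c,c) ∧ Q(f,c) ∧ ¬Q(h,h) ∧ ¬Q(h,g) ∧ N(e,e))
The prefix is ∃c ∃f ∃g ∃h ∃e: 0 universal, 5 existential.

5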